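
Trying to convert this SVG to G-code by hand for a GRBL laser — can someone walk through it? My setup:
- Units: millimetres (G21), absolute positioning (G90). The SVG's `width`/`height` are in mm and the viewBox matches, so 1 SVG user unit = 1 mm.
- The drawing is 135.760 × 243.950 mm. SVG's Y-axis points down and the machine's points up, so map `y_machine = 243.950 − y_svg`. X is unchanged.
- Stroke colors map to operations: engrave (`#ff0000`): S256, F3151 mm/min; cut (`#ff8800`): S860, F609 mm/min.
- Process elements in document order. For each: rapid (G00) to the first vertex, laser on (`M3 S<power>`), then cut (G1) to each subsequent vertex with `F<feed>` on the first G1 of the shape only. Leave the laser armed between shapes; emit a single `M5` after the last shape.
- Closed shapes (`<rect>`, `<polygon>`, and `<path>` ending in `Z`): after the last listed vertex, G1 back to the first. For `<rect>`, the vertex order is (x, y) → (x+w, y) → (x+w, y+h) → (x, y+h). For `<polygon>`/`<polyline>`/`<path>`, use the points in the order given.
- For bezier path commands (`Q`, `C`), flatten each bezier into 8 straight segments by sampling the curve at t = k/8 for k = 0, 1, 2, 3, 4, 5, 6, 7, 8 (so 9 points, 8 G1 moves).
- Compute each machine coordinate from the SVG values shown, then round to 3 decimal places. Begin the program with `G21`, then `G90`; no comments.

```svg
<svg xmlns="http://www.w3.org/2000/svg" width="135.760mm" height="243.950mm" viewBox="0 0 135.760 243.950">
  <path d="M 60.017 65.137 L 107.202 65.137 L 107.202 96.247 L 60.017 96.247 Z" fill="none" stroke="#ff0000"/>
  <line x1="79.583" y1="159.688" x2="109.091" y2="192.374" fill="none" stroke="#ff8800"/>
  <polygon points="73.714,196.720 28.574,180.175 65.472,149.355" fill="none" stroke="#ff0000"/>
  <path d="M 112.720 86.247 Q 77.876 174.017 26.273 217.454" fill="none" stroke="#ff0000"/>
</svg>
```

G21
G90
G00 X60.017 Y178.813
M3 S256
G1 X107.202 Y178.813 F3151
G1 X107.202 Y147.703
G1 X60.017 Y147.703
G1 X60.017 Y178.813
G00 X79.583 Y84.262
M3 S860
G1 X109.091 Y51.576 F609
G00 X73.714 Y47.230
M3 S256
G1 X28.574 Y63.775 F3151
G1 X65.472 Y94.595
G1 X73.714 Y47.230
G00 X112.720 Y157.703
M3 S256
G1 X103.747 Y136.453 F3151
G1 X94.251 Y116.589
G1 X84.230 Y98.110
G1 X73.686 Y81.016
G1 X62.619 Y65.308
G1 X51.027 Y50.985
G1 X38.912 Y38.048
G1 X26.273 Y26.496
M5

Since the viewBox matches the mm dimensions, user units are millimetres directly. The only transform is the Y-flip y_m = 243.950 − y_svg.

Shape 1 is a rectangle drawn with `<path>`. Its stroke #ff0000 means engrave at S256, F3151. After flipping Y the toolpath is (60.017,178.813) → (107.202,178.813) → (107.202,147.703) → (60.017,147.703) → (60.017,178.813), returning to the start.

Shape 2 is a line segment drawn with `<line>`. Its stroke #ff8800 means cut at S860, F609. After flipping Y the toolpath is (79.583,84.262) → (109.091,51.576).

Shape 3 is a regular polygon drawn with `<polygon>`. Its stroke #ff0000 means engrave at S256, F3151. After flipping Y the toolpath is (73.714,47.230) → (28.574,63.775) → (65.472,94.595) → (73.714,47.230), returning to the start.

Shape 4 is a quadratic bezier drawn with `<path>`. Its stroke #ff0000 means engrave at S256, F3151. After flipping Y the toolpath is (112.720,157.703) → (103.747,136.453) → (94.251,116.589) → (84.230,98.110) → (73.686,81.016) → (62.619,65.308) → (51.027,50.985) → (38.912,38.048) → (26.273,26.496).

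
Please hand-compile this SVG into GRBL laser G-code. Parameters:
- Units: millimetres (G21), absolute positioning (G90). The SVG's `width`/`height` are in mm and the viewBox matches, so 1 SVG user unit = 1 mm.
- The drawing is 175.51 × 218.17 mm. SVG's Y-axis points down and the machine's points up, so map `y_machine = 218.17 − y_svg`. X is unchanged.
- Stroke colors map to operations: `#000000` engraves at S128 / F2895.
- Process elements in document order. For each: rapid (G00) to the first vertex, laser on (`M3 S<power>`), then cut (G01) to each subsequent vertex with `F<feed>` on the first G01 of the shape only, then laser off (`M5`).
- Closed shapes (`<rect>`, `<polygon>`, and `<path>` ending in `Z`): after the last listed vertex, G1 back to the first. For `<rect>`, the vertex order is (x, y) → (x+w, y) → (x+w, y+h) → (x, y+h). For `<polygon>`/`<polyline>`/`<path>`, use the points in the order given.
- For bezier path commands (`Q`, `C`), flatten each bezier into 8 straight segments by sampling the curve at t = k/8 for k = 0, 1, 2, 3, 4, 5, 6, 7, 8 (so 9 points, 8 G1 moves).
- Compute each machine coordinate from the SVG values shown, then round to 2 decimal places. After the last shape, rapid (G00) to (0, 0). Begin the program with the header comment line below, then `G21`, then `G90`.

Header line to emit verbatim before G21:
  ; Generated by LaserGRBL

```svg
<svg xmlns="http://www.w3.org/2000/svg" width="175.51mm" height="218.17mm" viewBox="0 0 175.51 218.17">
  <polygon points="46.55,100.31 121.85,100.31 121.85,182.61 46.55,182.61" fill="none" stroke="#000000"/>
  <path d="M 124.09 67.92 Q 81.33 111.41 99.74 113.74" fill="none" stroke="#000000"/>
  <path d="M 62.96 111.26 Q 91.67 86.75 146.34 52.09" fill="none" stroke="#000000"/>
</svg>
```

; Generated by LaserGRBL
G21
G90
G00 X46.55 Y117.86
M3 S128
G01 X121.85 Y117.86 F2895
G01 X121.85 Y35.56
G01 X46.55 Y35.56
G01 X46.55 Y117.86
M5
G00 X124.09 Y150.25
M3 S128
G01 X114.36 Y140.02 F2895
G01 X106.53 Y131.08
G01 X100.62 Y123.42
G01 X96.62 Y117.05
G01 X94.53 Y111.97
G01 X94.36 Y108.17
G01 X96.09 Y105.66
G01 X99.74 Y104.43
M5
G00 X62.96 Y106.91
M3 S128
G01 X70.54 Y113.20 F2895
G01 X78.94 Y119.80
G01 X88.14 Y126.72
G01 X98.16 Y133.96
G01 X108.99 Y141.51
G01 X120.63 Y149.38
G01 X133.08 Y157.57
G01 X146.34 Y166.08
M5
G00 X0.00 Y0.00

1 u = 1 mm; y_m = 218.17 − y.

[1] `<polygon>` rectangle, #000000→engrave S128 F2895: (46.55,117.86) → (121.85,117.86) → (121.85,35.56) → (46.55,35.56) → (46.55,117.86) (closed)

[2] `<path>` quadratic bezier, #000000→engrave S128 F2895: (124.09,150.25) → (114.36,140.02) → (106.53,131.08) → (100.62,123.42) → (96.62,117.05) → (94.53,111.97) → (94.36,108.17) → (96.09,105.66) → (99.74,104.43)

[3] `<path>` quadratic bezier, #000000→engrave S128 F2895: (62.96,106.91) → (70.54,113.20) → (78.94,119.80) → (88.14,126.72) → (98.16,133.96) → (108.99,141.51) → (120.63,149.38) → (133.08,157.57) → (146.34,166.08)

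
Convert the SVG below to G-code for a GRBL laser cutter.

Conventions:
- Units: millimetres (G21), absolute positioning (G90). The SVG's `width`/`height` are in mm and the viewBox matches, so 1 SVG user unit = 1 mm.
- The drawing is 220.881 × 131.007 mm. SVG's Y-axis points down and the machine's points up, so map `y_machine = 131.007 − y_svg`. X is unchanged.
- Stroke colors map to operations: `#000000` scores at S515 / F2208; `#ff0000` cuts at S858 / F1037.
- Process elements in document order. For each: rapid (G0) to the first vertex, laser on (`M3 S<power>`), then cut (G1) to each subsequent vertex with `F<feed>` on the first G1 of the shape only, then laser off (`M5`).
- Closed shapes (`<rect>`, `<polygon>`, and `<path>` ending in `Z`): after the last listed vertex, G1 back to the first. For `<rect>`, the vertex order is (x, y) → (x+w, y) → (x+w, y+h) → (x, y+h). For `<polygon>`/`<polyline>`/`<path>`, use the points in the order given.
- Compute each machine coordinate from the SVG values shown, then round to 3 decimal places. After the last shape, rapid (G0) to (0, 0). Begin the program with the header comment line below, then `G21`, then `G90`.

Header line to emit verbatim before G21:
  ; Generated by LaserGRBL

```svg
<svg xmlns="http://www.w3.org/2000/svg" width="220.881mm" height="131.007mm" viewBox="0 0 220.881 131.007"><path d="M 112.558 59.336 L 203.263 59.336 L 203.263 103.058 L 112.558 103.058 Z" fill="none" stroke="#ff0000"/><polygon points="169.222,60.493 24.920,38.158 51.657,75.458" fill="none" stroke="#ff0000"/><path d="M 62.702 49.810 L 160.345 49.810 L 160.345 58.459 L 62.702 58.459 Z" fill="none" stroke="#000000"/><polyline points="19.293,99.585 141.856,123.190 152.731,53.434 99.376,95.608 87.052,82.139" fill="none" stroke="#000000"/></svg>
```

Since the viewBox matches the mm dimensions, user units are millimetres directly. The only transform is the Y-flip y_m = 131.007 − y_svg.

Shape 1 is a rectangle drawn with `<path>`. Its stroke #ff0000 means cut at S858, F1037. After flipping Y the toolpath is (112.558,71.671) → (203.263,71.671) → (203.263,27.949) → (112.558,27.949) → (112.558,71.671), returning to the start.

Shape 2 is a closed polygon drawn with `<polygon>`. Its stroke #ff0000 means cut at S858, F1037. After flipping Y the toolpath is (169.222,70.514) → (24.920,92.849) → (51.657,55.549) → (169.222,70.514), returning to the start.

Shape 3 is a rectangle drawn with `<path>`. Its stroke #000000 means score at S515, F2208. After flipping Y the toolpath is (62.702,81.197) → (160.345,81.197) → (160.345,72.548) → (62.702,72.548) → (62.702,81.197), returning to the start.

Shape 4 is a open polyline drawn with `<polyline>`. Its stroke #000000 means score at S515, F2208. After flipping Y the toolpath is (19.293,31.422) → (141.856,7.817) → (152.731,77.573) → (99.376,35.399) → (87.052,48.868).

; Generated by LaserGRBL
G21
G90
G0 X112.558 Y71.671
M3 S858
G1 X203.263 Y71.671 F1037
G1 X203.263 Y27.949
G1 X112.558 Y27.949
G1 X112.558 Y71.671
M5
G0 X169.222 Y70.514
M3 S858
G1 X24.920 Y92.849 F1037
G1 X51.657 Y55.549
G1 X169.222 Y70.514
M5
G0 X62.702 Y81.197
M3 S515
G1 X160.345 Y81.197 F2208
G1 X160.345 Y72.548
G1 X62.702 Y72.548
G1 X62.702 Y81.197
M5
G0 X19.293 Y31.422
M3 S515
G1 X141.856 Y7.817 F2208
G1 X152.731 Y77.573
G1 X99.376 Y35.399
G1 X87.052 Y48.868
M5
G0 X0.000 Y0.000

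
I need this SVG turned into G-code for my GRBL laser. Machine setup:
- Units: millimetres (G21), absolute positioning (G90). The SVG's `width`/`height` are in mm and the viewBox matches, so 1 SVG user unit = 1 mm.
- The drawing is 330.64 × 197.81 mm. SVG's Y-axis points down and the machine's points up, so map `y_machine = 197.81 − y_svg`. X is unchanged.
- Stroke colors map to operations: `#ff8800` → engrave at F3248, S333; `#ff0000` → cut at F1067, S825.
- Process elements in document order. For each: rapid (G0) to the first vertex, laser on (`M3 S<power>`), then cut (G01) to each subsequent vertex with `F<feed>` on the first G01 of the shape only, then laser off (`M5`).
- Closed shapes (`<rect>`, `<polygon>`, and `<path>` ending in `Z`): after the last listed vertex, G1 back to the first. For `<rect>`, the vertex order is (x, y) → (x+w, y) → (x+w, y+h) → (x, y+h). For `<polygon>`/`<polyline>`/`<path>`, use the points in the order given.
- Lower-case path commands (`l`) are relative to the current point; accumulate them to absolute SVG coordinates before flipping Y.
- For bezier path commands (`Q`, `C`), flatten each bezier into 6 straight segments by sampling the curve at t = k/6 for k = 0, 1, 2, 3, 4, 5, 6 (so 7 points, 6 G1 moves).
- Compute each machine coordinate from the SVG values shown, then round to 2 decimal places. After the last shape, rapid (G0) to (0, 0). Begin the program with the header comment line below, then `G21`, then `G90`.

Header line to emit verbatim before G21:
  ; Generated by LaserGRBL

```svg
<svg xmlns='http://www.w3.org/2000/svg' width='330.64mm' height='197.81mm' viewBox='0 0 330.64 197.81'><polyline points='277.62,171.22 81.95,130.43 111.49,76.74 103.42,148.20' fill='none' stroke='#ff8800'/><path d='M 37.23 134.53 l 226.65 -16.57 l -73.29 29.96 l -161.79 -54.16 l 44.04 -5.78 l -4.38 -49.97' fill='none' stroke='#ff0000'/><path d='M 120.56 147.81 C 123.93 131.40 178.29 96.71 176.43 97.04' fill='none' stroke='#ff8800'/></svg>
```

; Generated by LaserGRBL
G21
G90
G0 X277.62 Y26.59
M3 S333
G01 X81.95 Y67.38 F3248
G01 X111.49 Y121.07
G01 X103.42 Y49.61
M5
G0 X37.23 Y63.28
M3 S825
G01 X263.88 Y79.85 F1067
G01 X190.59 Y49.89
G01 X28.80 Y104.05
G01 X72.84 Y109.83
G01 X68.46 Y159.80
M5
G0 X120.56 Y50.00
M3 S333
G01 X126.00 Y59.48 F3248
G01 X136.96 Y70.53
G01 X150.46 Y81.66
G01 X163.52 Y91.40
G01 X173.17 Y98.26
G01 X176.43 Y100.77
M5
G0 X0.00 Y0.00

1 u = 1 mm; y_m = 197.81 − y.

[1] `<polyline>` open polyline, #ff8800→engrave S333 F3248: (277.62,26.59) → (81.95,67.38) → (111.49,121.07) → (103.42,49.61)

[2] `<path>` open polyline, #ff0000→cut S825 F1067: (37.23,63.28) → (263.88,79.85) → (190.59,49.89) → (28.80,104.05) → (72.84,109.83) → (68.46,159.80)

[3] `<path>` cubic bezier, #ff8800→engrave S333 F3248: (120.56,50.00) → (126.00,59.48) → (136.96,70.53) → (150.46,81.66) → (163.52,91.40) → (173.17,98.26) → (176.43,100.77)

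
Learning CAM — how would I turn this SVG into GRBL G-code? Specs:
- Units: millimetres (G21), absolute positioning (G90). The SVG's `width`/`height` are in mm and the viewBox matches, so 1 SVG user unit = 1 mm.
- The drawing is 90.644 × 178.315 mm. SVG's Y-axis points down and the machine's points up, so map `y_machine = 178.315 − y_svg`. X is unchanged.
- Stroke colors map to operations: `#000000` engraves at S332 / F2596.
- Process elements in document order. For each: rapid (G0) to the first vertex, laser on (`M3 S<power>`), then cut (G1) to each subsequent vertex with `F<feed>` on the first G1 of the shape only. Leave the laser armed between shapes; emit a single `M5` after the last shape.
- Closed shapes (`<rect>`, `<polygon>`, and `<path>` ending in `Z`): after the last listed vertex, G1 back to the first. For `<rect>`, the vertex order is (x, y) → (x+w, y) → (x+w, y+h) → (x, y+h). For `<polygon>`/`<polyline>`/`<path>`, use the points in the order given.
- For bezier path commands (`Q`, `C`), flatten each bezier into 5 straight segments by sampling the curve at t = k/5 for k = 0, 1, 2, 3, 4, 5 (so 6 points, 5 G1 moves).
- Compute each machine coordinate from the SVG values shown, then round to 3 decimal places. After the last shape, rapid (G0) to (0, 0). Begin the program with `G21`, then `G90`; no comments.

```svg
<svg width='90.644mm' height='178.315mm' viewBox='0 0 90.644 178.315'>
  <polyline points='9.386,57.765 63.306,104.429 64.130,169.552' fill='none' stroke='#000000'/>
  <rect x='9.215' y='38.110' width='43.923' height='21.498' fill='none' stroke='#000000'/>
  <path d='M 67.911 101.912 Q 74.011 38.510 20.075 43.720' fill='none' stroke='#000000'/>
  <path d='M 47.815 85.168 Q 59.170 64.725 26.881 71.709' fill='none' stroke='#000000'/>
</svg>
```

G21
G90
G0 X9.386 Y120.550
M3 S332
G1 X63.306 Y73.886 F2596
G1 X64.130 Y8.763
G0 X9.215 Y140.205
M3 S332
G1 X53.138 Y140.205 F2596
G1 X53.138 Y118.707
G1 X9.215 Y118.707
G1 X9.215 Y140.205
G0 X67.911 Y76.403
M3 S332
G1 X67.950 Y99.019 F2596
G1 X63.185 Y116.147
G1 X53.618 Y127.785
G1 X39.248 Y133.935
G1 X20.075 Y134.595
G0 X47.815 Y93.147
M3 S332
G1 X50.611 Y100.227 F2596
G1 X49.916 Y105.113
G1 X45.729 Y107.805
G1 X38.051 Y108.303
G1 X26.881 Y106.606
M5
G0 X0.000 Y0.000

1 u = 1 mm; y_m = 178.315 − y.

[1] `<polyline>` open polyline, #000000→engrave S332 F2596: (9.386,120.550) → (63.306,73.886) → (64.130,8.763)

[2] `<rect>` rectangle, #000000→engrave S332 F2596: (9.215,140.205) → (53.138,140.205) → (53.138,118.707) → (9.215,118.707) → (9.215,140.205) (closed)

[3] `<path>` quadratic bezier, #000000→engrave S332 F2596: (67.911,76.403) → (67.950,99.019) → (63.185,116.147) → (53.618,127.785) → (39.248,133.935) → (20.075,134.595)

[4] `<path>` quadratic bezier, #000000→engrave S332 F2596: (47.815,93.147) → (50.611,100.227) → (49.916,105.113) → (45.729,107.805) → (38.051,108.303) → (26.881,106.606)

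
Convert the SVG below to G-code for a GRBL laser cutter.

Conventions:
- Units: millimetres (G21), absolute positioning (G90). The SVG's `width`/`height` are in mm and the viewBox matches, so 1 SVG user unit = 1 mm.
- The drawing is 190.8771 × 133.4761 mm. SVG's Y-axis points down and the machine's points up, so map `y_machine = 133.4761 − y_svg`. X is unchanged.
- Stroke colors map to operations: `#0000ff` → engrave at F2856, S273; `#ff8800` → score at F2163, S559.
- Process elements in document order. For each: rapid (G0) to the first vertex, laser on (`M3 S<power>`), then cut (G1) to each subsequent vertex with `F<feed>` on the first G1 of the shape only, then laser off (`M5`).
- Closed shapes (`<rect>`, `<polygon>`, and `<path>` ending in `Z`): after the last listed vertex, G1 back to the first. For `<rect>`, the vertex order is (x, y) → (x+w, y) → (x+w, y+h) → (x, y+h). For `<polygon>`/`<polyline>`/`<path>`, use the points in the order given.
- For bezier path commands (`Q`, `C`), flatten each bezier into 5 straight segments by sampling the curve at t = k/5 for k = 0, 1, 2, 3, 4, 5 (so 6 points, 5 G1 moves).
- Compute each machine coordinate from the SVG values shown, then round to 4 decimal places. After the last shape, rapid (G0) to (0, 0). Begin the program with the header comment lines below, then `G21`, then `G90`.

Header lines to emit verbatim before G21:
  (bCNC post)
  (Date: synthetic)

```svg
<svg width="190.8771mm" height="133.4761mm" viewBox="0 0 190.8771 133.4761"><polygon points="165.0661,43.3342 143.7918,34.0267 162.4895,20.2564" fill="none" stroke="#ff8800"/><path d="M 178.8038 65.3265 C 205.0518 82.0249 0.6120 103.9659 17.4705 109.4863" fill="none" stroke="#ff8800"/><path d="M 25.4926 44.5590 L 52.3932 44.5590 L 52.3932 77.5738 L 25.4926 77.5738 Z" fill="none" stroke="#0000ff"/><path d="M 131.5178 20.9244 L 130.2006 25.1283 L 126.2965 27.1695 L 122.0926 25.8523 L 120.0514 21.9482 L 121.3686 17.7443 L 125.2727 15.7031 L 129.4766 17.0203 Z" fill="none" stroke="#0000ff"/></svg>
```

(bCNC post)
(Date: synthetic)
G21
G90
G0 X165.0661 Y90.1419
M3 S559
G1 X143.7918 Y99.4494 F2163
G1 X162.4895 Y113.2197
G1 X165.0661 Y90.1419
M5
G0 X178.8038 Y68.1496
M3 S559
G1 X170.4860 Y57.6748 F2163
G1 X128.4984 Y46.9815
G1 X74.5364 Y37.1097
G1 X30.2953 Y29.0992
G1 X17.4705 Y23.9898
M5
G0 X25.4926 Y88.9171
M3 S273
G1 X52.3932 Y88.9171 F2856
G1 X52.3932 Y55.9023
G1 X25.4926 Y55.9023
G1 X25.4926 Y88.9171
M5
G0 X131.5178 Y112.5517
M3 S273
G1 X130.2006 Y108.3478 F2856
G1 X126.2965 Y106.3066
G1 X122.0926 Y107.6238
G1 X120.0514 Y111.5279
G1 X121.3686 Y115.7318
G1 X125.2727 Y117.7730
G1 X129.4766 Y116.4558
G1 X131.5178 Y112.5517
M5
G0 X0.0000 Y0.0000

1 u = 1 mm; y_m = 133.4761 − y.

[1] `<polygon>` regular polygon, #ff8800→score S559 F2163: (165.0661,90.1419) → (143.7918,99.4494) → (162.4895,113.2197) → (165.0661,90.1419) (closed)

[2] `<path>` cubic bezier, #ff8800→score S559 F2163: (178.8038,68.1496) → (170.4860,57.6748) → (128.4984,46.9815) → (74.5364,37.1097) → (30.2953,29.0992) → (17.4705,23.9898)

[3] `<path>` rectangle, #0000ff→engrave S273 F2856: (25.4926,88.9171) → (52.3932,88.9171) → (52.3932,55.9023) → (25.4926,55.9023) → (25.4926,88.9171) (closed)

[4] `<path>` regular polygon, #0000ff→engrave S273 F2856: (131.5178,112.5517) → (130.2006,108.3478) → (126.2965,106.3066) → (122.0926,107.6238) → (120.0514,111.5279) → (121.3686,115.7318) → (125.2727,117.7730) → (129.4766,116.4558) → (131.5178,112.5517) (closed)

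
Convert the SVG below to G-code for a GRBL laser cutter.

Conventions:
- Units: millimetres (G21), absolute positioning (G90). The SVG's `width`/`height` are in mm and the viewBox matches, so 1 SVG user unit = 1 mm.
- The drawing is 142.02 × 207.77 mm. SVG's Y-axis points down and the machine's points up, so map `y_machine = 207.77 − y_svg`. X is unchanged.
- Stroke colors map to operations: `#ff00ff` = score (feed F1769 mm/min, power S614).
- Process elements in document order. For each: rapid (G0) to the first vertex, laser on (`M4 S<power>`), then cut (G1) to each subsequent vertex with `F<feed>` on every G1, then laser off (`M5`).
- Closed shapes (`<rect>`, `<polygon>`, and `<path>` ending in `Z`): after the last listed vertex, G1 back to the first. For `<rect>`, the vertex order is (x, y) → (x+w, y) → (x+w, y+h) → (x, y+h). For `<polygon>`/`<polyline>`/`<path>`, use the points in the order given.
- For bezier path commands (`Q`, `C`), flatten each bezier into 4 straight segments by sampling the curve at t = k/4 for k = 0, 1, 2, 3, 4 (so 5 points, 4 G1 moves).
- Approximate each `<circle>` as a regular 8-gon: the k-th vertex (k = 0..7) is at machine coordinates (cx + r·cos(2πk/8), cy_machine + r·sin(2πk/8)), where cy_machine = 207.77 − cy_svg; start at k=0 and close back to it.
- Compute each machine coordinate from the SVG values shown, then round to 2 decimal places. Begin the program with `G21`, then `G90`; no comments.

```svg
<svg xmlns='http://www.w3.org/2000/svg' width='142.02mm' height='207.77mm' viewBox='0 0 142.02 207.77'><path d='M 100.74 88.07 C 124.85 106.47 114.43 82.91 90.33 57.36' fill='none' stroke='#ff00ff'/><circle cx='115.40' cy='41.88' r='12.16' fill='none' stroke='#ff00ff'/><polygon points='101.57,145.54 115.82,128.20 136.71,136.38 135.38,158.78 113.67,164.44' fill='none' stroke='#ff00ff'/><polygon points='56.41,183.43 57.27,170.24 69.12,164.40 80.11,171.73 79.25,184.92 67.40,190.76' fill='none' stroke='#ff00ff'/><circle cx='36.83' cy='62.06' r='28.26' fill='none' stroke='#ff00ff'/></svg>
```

viewBox `0 0 142.02 207.77` with mm width/height → 1 unit = 1 mm. Flip: y_m = 207.77 − y_svg.

**Shape 1** — `<path>` cubic bezier, stroke `#ff00ff` → score (S614, F1769). Control points (SVG): P0=(100.74,88.07), P1=(124.85,106.47), P2=(114.43,82.91), P3=(90.33,57.36); sampled at t=k/4. Machine vertices: (100.74,119.70) → (112.67,113.14) → (113.61,118.57) → (105.51,132.25) → (90.33,150.41). Open path.

**Shape 2** — `<circle>` circle, stroke `#ff00ff` → score (S614, F1769). Machine vertices: (127.56,165.89) → (124.00,174.49) → (115.40,178.05) → (106.80,174.49) → (103.24,165.89) → (106.80,157.29) → (115.40,153.73) → (124.00,157.29) → (127.56,165.89). Closed: final G1 returns to the first vertex.

**Shape 3** — `<polygon>` regular polygon, stroke `#ff00ff` → score (S614, F1769). Machine vertices: (101.57,62.23) → (115.82,79.57) → (136.71,71.39) → (135.38,48.99) → (113.67,43.33) → (101.57,62.23). Closed: final G1 returns to the first vertex.

**Shape 4** — `<polygon>` regular polygon, stroke `#ff00ff` → score (S614, F1769). Machine vertices: (56.41,24.34) → (57.27,37.53) → (69.12,43.37) → (80.11,36.04) → (79.25,22.85) → (67.40,17.01) → (56.41,24.34). Closed: final G1 returns to the first vertex.

**Shape 5** — `<circle>` circle, stroke `#ff00ff` → score (S614, F1769). Machine vertices: (65.09,145.71) → (56.81,165.69) → (36.83,173.97) → (16.85,165.69) → (8.57,145.71) → (16.85,125.73) → (36.83,117.45) → (56.81,125.73) → (65.09,145.71). Closed: final G1 returns to the first vertex.

G21
G90
G0 X100.74 Y119.70
M4 S614
G1 X112.67 Y113.14 F1769
G1 X113.61 Y118.57 F1769
G1 X105.51 Y132.25 F1769
G1 X90.33 Y150.41 F1769
M5
G0 X127.56 Y165.89
M4 S614
G1 X124.00 Y174.49 F1769
G1 X115.40 Y178.05 F1769
G1 X106.80 Y174.49 F1769
G1 X103.24 Y165.89 F1769
G1 X106.80 Y157.29 F1769
G1 X115.40 Y153.73 F1769
G1 X124.00 Y157.29 F1769
G1 X127.56 Y165.89 F1769
M5
G0 X101.57 Y62.23
M4 S614
G1 X115.82 Y79.57 F1769
G1 X136.71 Y71.39 F1769
G1 X135.38 Y48.99 F1769
G1 X113.67 Y43.33 F1769
G1 X101.57 Y62.23 F1769
M5
G0 X56.41 Y24.34
M4 S614
G1 X57.27 Y37.53 F1769
G1 X69.12 Y43.37 F1769
G1 X80.11 Y36.04 F1769
G1 X79.25 Y22.85 F1769
G1 X67.40 Y17.01 F1769
G1 X56.41 Y24.34 F1769
M5
G0 X65.09 Y145.71
M4 S614
G1 X56.81 Y165.69 F1769
G1 X36.83 Y173.97 F1769
G1 X16.85 Y165.69 F1769
G1 X8.57 Y145.71 F1769
G1 X16.85 Y125.73 F1769
G1 X36.83 Y117.45 F1769
G1 X56.81 Y125.73 F1769
G1 X65.09 Y145.71 F1769
M5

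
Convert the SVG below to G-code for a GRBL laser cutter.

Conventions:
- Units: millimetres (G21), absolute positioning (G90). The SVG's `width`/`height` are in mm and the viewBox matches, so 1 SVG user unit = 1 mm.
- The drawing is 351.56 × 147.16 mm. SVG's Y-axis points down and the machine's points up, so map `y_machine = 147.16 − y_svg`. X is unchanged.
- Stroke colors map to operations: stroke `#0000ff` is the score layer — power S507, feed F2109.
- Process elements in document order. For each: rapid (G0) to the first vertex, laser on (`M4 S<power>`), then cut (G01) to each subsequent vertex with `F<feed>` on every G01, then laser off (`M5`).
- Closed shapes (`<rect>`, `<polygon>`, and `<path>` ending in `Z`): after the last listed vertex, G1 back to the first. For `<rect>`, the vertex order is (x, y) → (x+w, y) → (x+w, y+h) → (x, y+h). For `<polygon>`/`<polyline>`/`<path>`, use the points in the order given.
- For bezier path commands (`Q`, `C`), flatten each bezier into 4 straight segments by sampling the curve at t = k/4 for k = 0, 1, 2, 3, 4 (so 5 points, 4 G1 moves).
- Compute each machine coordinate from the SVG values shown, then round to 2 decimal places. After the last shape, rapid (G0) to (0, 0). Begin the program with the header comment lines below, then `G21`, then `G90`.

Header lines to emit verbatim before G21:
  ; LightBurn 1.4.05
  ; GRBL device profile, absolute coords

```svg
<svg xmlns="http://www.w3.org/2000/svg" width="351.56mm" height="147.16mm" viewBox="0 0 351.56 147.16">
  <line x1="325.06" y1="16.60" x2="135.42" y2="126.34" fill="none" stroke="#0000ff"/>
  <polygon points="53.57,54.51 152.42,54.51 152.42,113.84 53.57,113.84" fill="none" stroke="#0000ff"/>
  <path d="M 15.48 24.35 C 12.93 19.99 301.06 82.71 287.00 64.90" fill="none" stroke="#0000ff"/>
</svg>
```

; LightBurn 1.4.05
; GRBL device profile, absolute coords
G21
G90
G0 X325.06 Y130.56
M4 S507
G01 X135.42 Y20.82 F2109
M5
G0 X53.57 Y92.65
M4 S507
G01 X152.42 Y92.65 F2109
G01 X152.42 Y33.32 F2109
G01 X53.57 Y33.32 F2109
G01 X53.57 Y92.65 F2109
M5
G0 X15.48 Y122.81
M4 S507
G01 X58.81 Y115.81 F2109
G01 X155.56 Y97.49 F2109
G01 X250.15 Y81.70 F2109
G01 X287.00 Y82.26 F2109
M5
G0 X0.00 Y0.00

1 u = 1 mm; y_m = 147.16 − y.

[1] `<line>` line segment, #0000ff→score S507 F2109: (325.06,130.56) → (135.42,20.82)

[2] `<polygon>` rectangle, #0000ff→score S507 F2109: (53.57,92.65) → (152.42,92.65) → (152.42,33.32) → (53.57,33.32) → (53.57,92.65) (closed)

[3] `<path>` cubic bezier, #0000ff→score S507 F2109: (15.48,122.81) → (58.81,115.81) → (155.56,97.49) → (250.15,81.70) → (287.00,82.26)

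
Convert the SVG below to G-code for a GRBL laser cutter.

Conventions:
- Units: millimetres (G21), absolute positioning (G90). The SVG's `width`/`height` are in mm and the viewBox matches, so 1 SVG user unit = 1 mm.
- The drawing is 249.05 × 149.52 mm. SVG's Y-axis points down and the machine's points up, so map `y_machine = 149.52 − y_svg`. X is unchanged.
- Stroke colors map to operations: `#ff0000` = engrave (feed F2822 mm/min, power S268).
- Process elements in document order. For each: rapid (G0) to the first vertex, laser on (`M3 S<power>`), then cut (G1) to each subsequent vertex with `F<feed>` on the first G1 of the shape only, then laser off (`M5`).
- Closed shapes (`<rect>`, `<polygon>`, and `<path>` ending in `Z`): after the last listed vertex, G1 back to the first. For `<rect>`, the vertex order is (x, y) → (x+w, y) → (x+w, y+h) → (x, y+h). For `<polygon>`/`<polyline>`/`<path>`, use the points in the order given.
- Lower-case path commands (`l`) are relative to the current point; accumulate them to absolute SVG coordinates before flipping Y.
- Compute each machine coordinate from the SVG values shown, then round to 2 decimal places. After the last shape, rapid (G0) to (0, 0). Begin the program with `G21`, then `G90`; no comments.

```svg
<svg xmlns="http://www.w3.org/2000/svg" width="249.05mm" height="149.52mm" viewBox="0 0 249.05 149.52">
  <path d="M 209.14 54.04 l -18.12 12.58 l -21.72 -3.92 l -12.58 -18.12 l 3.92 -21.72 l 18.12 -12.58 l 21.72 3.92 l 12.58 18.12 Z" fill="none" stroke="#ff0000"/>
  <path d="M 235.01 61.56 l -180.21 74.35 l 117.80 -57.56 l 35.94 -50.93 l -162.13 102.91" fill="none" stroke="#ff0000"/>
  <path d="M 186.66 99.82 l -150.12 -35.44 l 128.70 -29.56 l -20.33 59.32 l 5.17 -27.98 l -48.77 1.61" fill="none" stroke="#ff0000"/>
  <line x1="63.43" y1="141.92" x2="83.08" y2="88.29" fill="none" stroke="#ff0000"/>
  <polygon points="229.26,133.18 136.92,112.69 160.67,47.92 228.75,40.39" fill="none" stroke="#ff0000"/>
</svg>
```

viewBox `0 0 249.05 149.52` with mm width/height → 1 unit = 1 mm. Flip: y_m = 149.52 − y_svg.

**Shape 1** — `<path>` regular polygon, stroke `#ff0000` → engrave (S268, F2822). Machine vertices: (209.14,95.48) → (191.02,82.90) → (169.30,86.82) → (156.72,104.94) → (160.64,126.66) → (178.76,139.24) → (200.48,135.32) → (213.06,117.20) → (209.14,95.48). Closed: final G1 returns to the first vertex.

**Shape 2** — `<path>` open polyline, stroke `#ff0000` → engrave (S268, F2822). Machine vertices: (235.01,87.96) → (54.80,13.61) → (172.60,71.17) → (208.54,122.10) → (46.41,19.19). Open path.

**Shape 3** — `<path>` open polyline, stroke `#ff0000` → engrave (S268, F2822). Machine vertices: (186.66,49.70) → (36.54,85.14) → (165.24,114.70) → (144.91,55.38) → (150.08,83.36) → (101.31,81.75). Open path.

**Shape 4** — `<line>` line segment, stroke `#ff0000` → engrave (S268, F2822). Machine vertices: (63.43,7.60) → (83.08,61.23). Open path.

**Shape 5** — `<polygon>` closed polygon, stroke `#ff0000` → engrave (S268, F2822). Machine vertices: (229.26,16.34) → (136.92,36.83) → (160.67,101.60) → (228.75,109.13) → (229.26,16.34). Closed: final G1 returns to the first vertex.

G21
G90
G0 X209.14 Y95.48
M3 S268
G1 X191.02 Y82.90 F2822
G1 X169.30 Y86.82
G1 X156.72 Y104.94
G1 X160.64 Y126.66
G1 X178.76 Y139.24
G1 X200.48 Y135.32
G1 X213.06 Y117.20
G1 X209.14 Y95.48
M5
G0 X235.01 Y87.96
M3 S268
G1 X54.80 Y13.61 F2822
G1 X172.60 Y71.17
G1 X208.54 Y122.10
G1 X46.41 Y19.19
M5
G0 X186.66 Y49.70
M3 S268
G1 X36.54 Y85.14 F2822
G1 X165.24 Y114.70
G1 X144.91 Y55.38
G1 X150.08 Y83.36
G1 X101.31 Y81.75
M5
G0 X63.43 Y7.60
M3 S268
G1 X83.08 Y61.23 F2822
M5
G0 X229.26 Y16.34
M3 S268
G1 X136.92 Y36.83 F2822
G1 X160.67 Y101.60
G1 X228.75 Y109.13
G1 X229.26 Y16.34
M5
G0 X0.00 Y0.00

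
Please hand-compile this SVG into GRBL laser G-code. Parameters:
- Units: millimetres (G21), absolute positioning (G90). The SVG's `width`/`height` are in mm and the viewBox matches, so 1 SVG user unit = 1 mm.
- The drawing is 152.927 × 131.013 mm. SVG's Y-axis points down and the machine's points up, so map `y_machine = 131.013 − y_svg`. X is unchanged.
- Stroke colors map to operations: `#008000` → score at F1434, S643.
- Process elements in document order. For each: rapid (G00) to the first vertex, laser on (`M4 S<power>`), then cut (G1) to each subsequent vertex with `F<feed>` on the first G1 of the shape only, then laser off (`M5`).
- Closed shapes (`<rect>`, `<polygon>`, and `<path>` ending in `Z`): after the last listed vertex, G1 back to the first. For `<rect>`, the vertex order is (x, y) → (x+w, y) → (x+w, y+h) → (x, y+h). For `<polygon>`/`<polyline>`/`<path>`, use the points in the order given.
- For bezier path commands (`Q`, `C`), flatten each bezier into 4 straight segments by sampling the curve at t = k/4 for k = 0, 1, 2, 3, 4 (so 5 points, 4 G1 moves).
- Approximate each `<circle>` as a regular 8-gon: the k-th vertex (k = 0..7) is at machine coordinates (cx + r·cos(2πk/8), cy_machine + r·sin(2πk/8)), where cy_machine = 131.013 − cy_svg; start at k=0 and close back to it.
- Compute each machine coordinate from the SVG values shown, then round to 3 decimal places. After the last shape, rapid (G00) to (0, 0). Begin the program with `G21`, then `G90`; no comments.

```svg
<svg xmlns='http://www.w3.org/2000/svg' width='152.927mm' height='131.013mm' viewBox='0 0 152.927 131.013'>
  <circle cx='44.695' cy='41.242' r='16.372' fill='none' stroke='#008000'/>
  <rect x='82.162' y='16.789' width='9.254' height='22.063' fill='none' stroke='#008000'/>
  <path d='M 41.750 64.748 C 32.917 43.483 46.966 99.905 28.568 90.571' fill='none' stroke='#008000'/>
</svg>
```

G21
G90
G00 X61.067 Y89.771
M4 S643
G1 X56.272 Y101.348 F1434
G1 X44.695 Y106.143
G1 X33.118 Y101.348
G1 X28.323 Y89.771
G1 X33.118 Y78.194
G1 X44.695 Y73.399
G1 X56.272 Y78.194
G1 X61.067 Y89.771
M5
G00 X82.162 Y114.224
M4 S643
G1 X91.416 Y114.224 F1434
G1 X91.416 Y92.161
G1 X82.162 Y92.161
G1 X82.162 Y114.224
M5
G00 X41.750 Y66.265
M4 S643
G1 X38.551 Y69.889 F1434
G1 X38.746 Y57.828
G1 X37.147 Y43.529
G1 X28.568 Y40.442
M5
G00 X0.000 Y0.000

1 u = 1 mm; y_m = 131.013 − y.

[1] `<circle>` circle, #008000→score S643 F1434: (61.067,89.771) → (56.272,101.348) → (44.695,106.143) → (33.118,101.348) → (28.323,89.771) → (33.118,78.194) → (44.695,73.399) → (56.272,78.194) → (61.067,89.771) (closed)

[2] `<rect>` rectangle, #008000→score S643 F1434: (82.162,114.224) → (91.416,114.224) → (91.416,92.161) → (82.162,92.161) → (82.162,114.224) (closed)

[3] `<path>` cubic bezier, #008000→score S643 F1434: (41.750,66.265) → (38.551,69.889) → (38.746,57.828) → (37.147,43.529) → (28.568,40.442)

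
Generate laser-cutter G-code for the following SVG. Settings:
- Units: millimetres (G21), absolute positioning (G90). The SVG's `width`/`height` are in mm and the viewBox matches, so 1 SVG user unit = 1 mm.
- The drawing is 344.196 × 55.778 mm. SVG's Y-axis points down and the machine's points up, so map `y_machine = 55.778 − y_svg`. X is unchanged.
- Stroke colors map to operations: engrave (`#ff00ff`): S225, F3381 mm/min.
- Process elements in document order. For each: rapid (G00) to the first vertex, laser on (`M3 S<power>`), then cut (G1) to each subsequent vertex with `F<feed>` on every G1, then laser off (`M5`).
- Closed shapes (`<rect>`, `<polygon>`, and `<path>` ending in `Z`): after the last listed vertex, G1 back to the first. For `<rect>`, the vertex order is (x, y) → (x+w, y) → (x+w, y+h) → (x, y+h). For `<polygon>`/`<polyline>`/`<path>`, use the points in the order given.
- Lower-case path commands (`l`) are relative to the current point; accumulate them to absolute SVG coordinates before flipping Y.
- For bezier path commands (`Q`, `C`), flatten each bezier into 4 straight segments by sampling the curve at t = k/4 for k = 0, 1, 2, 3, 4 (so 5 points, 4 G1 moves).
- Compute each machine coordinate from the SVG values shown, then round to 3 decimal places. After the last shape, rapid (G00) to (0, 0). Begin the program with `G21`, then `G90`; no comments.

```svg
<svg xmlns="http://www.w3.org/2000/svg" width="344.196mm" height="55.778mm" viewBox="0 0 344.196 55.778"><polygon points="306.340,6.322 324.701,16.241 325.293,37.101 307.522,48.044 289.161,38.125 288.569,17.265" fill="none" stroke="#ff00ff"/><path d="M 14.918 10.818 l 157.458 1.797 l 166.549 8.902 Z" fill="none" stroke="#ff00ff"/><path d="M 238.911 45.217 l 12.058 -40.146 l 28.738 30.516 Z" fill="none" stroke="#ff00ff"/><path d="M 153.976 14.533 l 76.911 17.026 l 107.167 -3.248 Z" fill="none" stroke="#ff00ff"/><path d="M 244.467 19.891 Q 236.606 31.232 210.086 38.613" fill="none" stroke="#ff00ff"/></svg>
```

1 u = 1 mm; y_m = 55.778 − y.

[1] `<polygon>` regular polygon, #ff00ff→engrave S225 F3381: (306.340,49.456) → (324.701,39.537) → (325.293,18.677) → (307.522,7.734) → (289.161,17.653) → (288.569,38.513) → (306.340,49.456) (closed)

[2] `<path>` closed polygon, #ff00ff→engrave S225 F3381: (14.918,44.960) → (172.376,43.163) → (338.925,34.261) → (14.918,44.960) (closed)

[3] `<path>` regular polygon, #ff00ff→engrave S225 F3381: (238.911,10.561) → (250.969,50.707) → (279.707,20.191) → (238.911,10.561) (closed)

[4] `<path>` closed polygon, #ff00ff→engrave S225 F3381: (153.976,41.245) → (230.887,24.219) → (338.054,27.467) → (153.976,41.245) (closed)

[5] `<path>` quadratic bezier, #ff00ff→engrave S225 F3381: (244.467,35.887) → (239.370,30.464) → (231.941,25.536) → (222.180,21.103) → (210.086,17.165)

G21
G90
G00 X306.340 Y49.456
M3 S225
G1 X324.701 Y39.537 F3381
G1 X325.293 Y18.677 F3381
G1 X307.522 Y7.734 F3381
G1 X289.161 Y17.653 F3381
G1 X288.569 Y38.513 F3381
G1 X306.340 Y49.456 F3381
M5
G00 X14.918 Y44.960
M3 S225
G1 X172.376 Y43.163 F3381
G1 X338.925 Y34.261 F3381
G1 X14.918 Y44.960 F3381
M5
G00 X238.911 Y10.561
M3 S225
G1 X250.969 Y50.707 F3381
G1 X279.707 Y20.191 F3381
G1 X238.911 Y10.561 F3381
M5
G00 X153.976 Y41.245
M3 S225
G1 X230.887 Y24.219 F3381
G1 X338.054 Y27.467 F3381
G1 X153.976 Y41.245 F3381
M5
G00 X244.467 Y35.887
M3 S225
G1 X239.370 Y30.464 F3381
G1 X231.941 Y25.536 F3381
G1 X222.180 Y21.103 F3381
G1 X210.086 Y17.165 F3381
M5
G00 X0.000 Y0.000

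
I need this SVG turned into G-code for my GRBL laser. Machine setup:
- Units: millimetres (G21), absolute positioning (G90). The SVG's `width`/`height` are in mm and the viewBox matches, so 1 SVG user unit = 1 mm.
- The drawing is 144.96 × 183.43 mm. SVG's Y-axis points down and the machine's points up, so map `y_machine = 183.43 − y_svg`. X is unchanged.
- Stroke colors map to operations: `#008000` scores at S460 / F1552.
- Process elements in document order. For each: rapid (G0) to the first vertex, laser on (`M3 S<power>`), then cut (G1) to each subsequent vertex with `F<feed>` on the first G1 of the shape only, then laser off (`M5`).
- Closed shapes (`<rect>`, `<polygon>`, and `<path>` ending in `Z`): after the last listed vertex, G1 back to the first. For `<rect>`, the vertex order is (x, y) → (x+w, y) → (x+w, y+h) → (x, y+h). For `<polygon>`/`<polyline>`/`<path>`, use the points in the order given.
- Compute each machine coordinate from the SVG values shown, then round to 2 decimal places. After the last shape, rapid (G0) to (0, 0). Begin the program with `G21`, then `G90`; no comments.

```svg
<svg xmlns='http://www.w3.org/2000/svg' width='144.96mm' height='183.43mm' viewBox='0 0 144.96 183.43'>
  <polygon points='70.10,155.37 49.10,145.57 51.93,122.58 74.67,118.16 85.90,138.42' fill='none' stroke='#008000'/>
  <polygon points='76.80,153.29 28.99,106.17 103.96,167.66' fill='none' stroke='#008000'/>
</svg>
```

Since the viewBox matches the mm dimensions, user units are millimetres directly. The only transform is the Y-flip y_m = 183.43 − y_svg.

Shape 1 is a regular polygon drawn with `<polygon>`. Its stroke #008000 means score at S460, F1552. After flipping Y the toolpath is (70.10,28.06) → (49.10,37.86) → (51.93,60.85) → (74.67,65.27) → (85.90,45.01) → (70.10,28.06), returning to the start.

Shape 2 is a closed polygon drawn with `<polygon>`. Its stroke #008000 means score at S460, F1552. After flipping Y the toolpath is (76.80,30.14) → (28.99,77.26) → (103.96,15.77) → (76.80,30.14), returning to the start.

G21
G90
G0 X70.10 Y28.06
M3 S460
G1 X49.10 Y37.86 F1552
G1 X51.93 Y60.85
G1 X74.67 Y65.27
G1 X85.90 Y45.01
G1 X70.10 Y28.06
M5
G0 X76.80 Y30.14
M3 S460
G1 X28.99 Y77.26 F1552
G1 X103.96 Y15.77
G1 X76.80 Y30.14
M5
G0 X0.00 Y0.00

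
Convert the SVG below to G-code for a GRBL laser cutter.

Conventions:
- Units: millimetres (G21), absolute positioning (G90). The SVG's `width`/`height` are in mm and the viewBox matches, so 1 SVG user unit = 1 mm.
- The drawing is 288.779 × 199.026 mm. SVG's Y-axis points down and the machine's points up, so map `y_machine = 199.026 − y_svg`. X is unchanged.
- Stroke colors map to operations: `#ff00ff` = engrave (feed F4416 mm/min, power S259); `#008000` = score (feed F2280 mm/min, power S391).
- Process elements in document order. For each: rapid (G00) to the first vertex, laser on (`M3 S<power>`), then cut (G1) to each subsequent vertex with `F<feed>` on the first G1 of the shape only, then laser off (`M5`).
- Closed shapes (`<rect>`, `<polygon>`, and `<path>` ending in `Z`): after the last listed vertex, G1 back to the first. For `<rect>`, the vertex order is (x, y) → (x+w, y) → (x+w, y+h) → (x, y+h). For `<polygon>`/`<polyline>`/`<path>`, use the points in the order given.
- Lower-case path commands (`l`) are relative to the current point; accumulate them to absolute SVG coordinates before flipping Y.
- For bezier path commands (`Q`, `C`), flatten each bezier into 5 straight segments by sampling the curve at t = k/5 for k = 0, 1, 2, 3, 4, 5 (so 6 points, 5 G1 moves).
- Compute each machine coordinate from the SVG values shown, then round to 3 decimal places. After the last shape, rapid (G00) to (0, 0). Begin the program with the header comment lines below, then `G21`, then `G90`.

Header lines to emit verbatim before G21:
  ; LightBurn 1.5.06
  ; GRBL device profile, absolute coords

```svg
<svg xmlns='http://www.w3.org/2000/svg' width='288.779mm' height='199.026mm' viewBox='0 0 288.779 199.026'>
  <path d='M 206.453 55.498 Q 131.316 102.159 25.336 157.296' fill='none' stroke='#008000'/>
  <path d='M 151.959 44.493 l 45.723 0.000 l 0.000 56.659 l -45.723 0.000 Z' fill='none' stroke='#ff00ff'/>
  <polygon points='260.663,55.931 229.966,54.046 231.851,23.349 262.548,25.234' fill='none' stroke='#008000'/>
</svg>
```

1 u = 1 mm; y_m = 199.026 − y.

[1] `<path>` quadratic bezier, #008000→score S391 F2280: (206.453,143.528) → (175.164,124.525) → (141.409,104.843) → (105.185,84.483) → (66.494,63.446) → (25.336,41.730)

[2] `<path>` rectangle, #ff00ff→engrave S259 F4416: (151.959,154.533) → (197.682,154.533) → (197.682,97.874) → (151.959,97.874) → (151.959,154.533) (closed)

[3] `<polygon>` regular polygon, #008000→score S391 F2280: (260.663,143.095) → (229.966,144.980) → (231.851,175.677) → (262.548,173.792) → (260.663,143.095) (closed)

; LightBurn 1.5.06
; GRBL device profile, absolute coords
G21
G90
G00 X206.453 Y143.528
M3 S391
G1 X175.164 Y124.525 F2280
G1 X141.409 Y104.843
G1 X105.185 Y84.483
G1 X66.494 Y63.446
G1 X25.336 Y41.730
M5
G00 X151.959 Y154.533
M3 S259
G1 X197.682 Y154.533 F4416
G1 X197.682 Y97.874
G1 X151.959 Y97.874
G1 X151.959 Y154.533
M5
G00 X260.663 Y143.095
M3 S391
G1 X229.966 Y144.980 F2280
G1 X231.851 Y175.677
G1 X262.548 Y173.792
G1 X260.663 Y143.095
M5
G00 X0.000 Y0.000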